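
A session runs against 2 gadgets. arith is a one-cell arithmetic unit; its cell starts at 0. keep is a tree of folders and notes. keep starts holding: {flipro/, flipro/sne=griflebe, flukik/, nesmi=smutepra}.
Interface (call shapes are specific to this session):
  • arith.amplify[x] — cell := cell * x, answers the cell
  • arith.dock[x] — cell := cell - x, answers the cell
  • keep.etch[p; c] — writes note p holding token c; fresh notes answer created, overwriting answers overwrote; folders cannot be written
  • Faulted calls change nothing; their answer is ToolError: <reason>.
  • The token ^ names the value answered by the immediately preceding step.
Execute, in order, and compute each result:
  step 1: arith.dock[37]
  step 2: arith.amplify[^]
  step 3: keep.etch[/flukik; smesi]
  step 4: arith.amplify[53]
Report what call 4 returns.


Answer: 72557

Derivation:
==> dock(x→37)
<== -37
==> amplify(x→^)
<== 1369
==> etch(p→/flukik, c→smesi)
<== ToolError: is a directory
==> amplify(x→53)
<== 72557


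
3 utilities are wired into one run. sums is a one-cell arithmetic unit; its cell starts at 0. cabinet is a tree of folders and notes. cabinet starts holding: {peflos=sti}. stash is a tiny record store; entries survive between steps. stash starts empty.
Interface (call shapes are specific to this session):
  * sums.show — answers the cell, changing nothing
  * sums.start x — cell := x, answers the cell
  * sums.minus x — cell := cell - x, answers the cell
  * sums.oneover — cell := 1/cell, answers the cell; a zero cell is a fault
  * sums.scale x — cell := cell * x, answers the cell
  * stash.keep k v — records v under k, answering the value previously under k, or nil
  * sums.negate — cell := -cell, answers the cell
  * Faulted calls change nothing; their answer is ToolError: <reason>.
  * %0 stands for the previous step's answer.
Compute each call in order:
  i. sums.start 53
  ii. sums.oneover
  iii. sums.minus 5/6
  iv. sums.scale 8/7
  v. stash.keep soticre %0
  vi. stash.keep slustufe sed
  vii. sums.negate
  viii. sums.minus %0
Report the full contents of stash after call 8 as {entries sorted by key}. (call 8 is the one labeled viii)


Answer: {slustufe=sed, soticre=-148/159}

Derivation:
-- 1. start(x=53) -> 53
-- 2. oneover() -> 1/53
-- 3. minus(x=5/6) -> -259/318
-- 4. scale(x=8/7) -> -148/159
-- 5. keep(k=soticre, v=%0) -> nil
-- 6. keep(k=slustufe, v=sed) -> nil
-- 7. negate() -> 148/159
-- 8. minus(x=%0) -> 0


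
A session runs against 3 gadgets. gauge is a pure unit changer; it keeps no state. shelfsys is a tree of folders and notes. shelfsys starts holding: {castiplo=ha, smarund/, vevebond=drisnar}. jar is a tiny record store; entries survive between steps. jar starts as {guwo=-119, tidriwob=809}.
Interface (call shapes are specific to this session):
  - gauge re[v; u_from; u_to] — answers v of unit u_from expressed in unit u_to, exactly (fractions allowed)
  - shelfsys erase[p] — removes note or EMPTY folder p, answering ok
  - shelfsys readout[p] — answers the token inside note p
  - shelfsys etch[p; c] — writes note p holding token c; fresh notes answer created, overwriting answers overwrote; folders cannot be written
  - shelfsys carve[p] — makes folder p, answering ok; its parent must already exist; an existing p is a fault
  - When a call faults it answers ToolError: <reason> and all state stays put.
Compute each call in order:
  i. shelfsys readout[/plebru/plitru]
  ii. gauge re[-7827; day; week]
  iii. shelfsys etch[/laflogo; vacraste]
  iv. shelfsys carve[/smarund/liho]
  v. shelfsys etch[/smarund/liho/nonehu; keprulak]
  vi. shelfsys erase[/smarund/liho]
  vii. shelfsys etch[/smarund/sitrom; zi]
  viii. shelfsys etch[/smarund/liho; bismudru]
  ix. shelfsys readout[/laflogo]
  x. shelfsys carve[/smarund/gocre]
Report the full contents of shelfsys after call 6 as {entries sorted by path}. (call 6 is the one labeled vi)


→ shelfsys readout(/plebru/plitru)
← ToolError: not found
→ gauge re(-7827, day, week)
← -7827/7
→ shelfsys etch(/laflogo, vacraste)
← created
→ shelfsys carve(/smarund/liho)
← ok
→ shelfsys etch(/smarund/liho/nonehu, keprulak)
← created
→ shelfsys erase(/smarund/liho)
← ToolError: not empty
→ shelfsys etch(/smarund/sitrom, zi)
← created
→ shelfsys etch(/smarund/liho, bismudru)
← ToolError: is a directory
→ shelfsys readout(/laflogo)
← vacraste
→ shelfsys carve(/smarund/gocre)
← ok

Answer: {castiplo=ha, laflogo=vacraste, smarund/, smarund/liho/, smarund/liho/nonehu=keprulak, vevebond=drisnar}


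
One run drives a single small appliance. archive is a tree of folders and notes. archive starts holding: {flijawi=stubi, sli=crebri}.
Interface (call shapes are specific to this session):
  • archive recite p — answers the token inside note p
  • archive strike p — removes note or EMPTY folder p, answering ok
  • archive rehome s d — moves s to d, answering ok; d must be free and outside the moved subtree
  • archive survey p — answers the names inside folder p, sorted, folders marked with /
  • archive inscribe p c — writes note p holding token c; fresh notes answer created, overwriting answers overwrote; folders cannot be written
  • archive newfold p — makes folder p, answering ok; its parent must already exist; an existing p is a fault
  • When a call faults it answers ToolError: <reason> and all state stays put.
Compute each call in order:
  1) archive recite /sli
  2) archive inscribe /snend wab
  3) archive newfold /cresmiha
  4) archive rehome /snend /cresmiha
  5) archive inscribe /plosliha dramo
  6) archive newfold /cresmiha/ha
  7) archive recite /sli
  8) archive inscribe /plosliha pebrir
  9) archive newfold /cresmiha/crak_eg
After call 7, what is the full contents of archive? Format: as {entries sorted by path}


Answer: {cresmiha/, cresmiha/ha/, flijawi=stubi, plosliha=dramo, sli=crebri, snend=wab}

Derivation:
~$ archive recite p→/sli
  crebri
~$ archive inscribe p→/snend c→wab
  created
~$ archive newfold p→/cresmiha
  ok
~$ archive rehome s→/snend d→/cresmiha
  ToolError: exists
~$ archive inscribe p→/plosliha c→dramo
  created
~$ archive newfold p→/cresmiha/ha
  ok
~$ archive recite p→/sli
  crebri
~$ archive inscribe p→/plosliha c→pebrir
  overwrote
~$ archive newfold p→/cresmiha/crak_eg
  ok


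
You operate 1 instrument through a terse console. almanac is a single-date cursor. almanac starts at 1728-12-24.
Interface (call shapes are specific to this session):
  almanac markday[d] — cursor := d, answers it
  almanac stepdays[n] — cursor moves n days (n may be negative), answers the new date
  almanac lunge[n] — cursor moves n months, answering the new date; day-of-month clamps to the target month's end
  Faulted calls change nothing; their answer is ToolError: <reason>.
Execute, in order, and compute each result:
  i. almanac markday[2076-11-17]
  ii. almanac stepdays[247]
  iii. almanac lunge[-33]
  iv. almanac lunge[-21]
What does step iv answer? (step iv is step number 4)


Answer: 2073-01-22

Derivation:
~$ almanac markday d→2076-11-17
[out] 2076-11-17
~$ almanac stepdays n→247
[out] 2077-07-22
~$ almanac lunge n→-33
[out] 2074-10-22
~$ almanac lunge n→-21
[out] 2073-01-22


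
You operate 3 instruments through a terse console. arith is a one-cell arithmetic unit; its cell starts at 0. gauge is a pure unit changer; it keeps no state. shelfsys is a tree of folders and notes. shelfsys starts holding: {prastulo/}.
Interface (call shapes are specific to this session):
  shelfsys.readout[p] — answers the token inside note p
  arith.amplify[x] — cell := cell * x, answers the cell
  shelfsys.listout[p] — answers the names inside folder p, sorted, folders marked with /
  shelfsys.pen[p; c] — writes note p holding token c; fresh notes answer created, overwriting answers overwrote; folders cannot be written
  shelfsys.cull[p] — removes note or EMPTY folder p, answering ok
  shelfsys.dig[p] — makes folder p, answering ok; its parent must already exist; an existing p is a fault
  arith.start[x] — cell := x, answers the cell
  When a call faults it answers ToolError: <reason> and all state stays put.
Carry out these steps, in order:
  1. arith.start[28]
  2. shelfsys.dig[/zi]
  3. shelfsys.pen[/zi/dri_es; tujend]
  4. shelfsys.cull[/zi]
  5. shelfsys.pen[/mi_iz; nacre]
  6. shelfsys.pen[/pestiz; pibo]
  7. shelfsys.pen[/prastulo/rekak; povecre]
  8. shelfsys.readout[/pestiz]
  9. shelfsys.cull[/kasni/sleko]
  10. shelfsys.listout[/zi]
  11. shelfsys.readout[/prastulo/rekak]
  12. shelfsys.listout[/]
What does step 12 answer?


! arith.start(x→28) : 28
! shelfsys.dig(p→/zi) : ok
! shelfsys.pen(p→/zi/dri_es, c→tujend) : created
! shelfsys.cull(p→/zi) : ToolError: not empty
! shelfsys.pen(p→/mi_iz, c→nacre) : created
! shelfsys.pen(p→/pestiz, c→pibo) : created
! shelfsys.pen(p→/prastulo/rekak, c→povecre) : created
! shelfsys.readout(p→/pestiz) : pibo
! shelfsys.cull(p→/kasni/sleko) : ToolError: not found
! shelfsys.listout(p→/zi) : [dri_es]
! shelfsys.readout(p→/prastulo/rekak) : povecre
! shelfsys.listout(p→/) : [mi_iz, pestiz, prastulo/, zi/]

Answer: [mi_iz, pestiz, prastulo/, zi/]


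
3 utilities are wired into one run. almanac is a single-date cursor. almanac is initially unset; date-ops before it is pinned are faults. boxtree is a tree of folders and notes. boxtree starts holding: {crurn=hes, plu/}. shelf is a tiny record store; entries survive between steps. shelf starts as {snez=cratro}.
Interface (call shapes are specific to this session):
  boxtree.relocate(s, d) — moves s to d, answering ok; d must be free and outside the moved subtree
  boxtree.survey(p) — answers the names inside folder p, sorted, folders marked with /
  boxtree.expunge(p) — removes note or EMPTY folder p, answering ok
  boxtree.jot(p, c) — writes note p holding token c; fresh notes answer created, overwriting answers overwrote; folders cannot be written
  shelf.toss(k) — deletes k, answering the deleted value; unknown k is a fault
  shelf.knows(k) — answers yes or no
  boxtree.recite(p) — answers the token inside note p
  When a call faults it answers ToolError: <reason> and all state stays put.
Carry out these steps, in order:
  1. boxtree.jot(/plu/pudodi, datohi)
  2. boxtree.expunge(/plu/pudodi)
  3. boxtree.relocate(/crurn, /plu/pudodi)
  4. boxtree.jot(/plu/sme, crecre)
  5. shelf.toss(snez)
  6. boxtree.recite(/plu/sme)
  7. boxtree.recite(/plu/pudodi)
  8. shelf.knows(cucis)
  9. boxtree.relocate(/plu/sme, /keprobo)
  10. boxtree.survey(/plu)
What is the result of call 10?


$ boxtree.jot p='/plu/pudodi' c='datohi'
:: created
$ boxtree.expunge p='/plu/pudodi'
:: ok
$ boxtree.relocate s='/crurn' d='/plu/pudodi'
:: ok
$ boxtree.jot p='/plu/sme' c='crecre'
:: created
$ shelf.toss k='snez'
:: cratro
$ boxtree.recite p='/plu/sme'
:: crecre
$ boxtree.recite p='/plu/pudodi'
:: hes
$ shelf.knows k='cucis'
:: no
$ boxtree.relocate s='/plu/sme' d='/keprobo'
:: ok
$ boxtree.survey p='/plu'
:: [pudodi]

Answer: [pudodi]


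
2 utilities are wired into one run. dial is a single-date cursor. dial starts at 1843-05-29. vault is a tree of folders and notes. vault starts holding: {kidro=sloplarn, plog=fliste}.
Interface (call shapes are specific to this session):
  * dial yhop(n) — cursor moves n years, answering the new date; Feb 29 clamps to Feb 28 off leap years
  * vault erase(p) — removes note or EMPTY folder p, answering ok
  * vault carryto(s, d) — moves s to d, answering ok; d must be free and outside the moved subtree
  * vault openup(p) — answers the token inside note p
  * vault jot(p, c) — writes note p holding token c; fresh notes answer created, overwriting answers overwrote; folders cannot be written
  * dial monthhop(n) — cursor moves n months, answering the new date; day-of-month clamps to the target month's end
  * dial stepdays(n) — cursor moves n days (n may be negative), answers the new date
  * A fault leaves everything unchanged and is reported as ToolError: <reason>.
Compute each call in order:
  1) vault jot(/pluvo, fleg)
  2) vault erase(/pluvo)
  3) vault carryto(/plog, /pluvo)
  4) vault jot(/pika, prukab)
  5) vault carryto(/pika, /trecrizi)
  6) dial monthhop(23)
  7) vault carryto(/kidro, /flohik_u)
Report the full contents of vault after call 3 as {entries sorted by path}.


! vault jot(p→/pluvo, c→fleg) => created
! vault erase(p→/pluvo) => ok
! vault carryto(s→/plog, d→/pluvo) => ok
! vault jot(p→/pika, c→prukab) => created
! vault carryto(s→/pika, d→/trecrizi) => ok
! dial monthhop(n→23) => 1845-04-29
! vault carryto(s→/kidro, d→/flohik_u) => ok

Answer: {kidro=sloplarn, pluvo=fliste}


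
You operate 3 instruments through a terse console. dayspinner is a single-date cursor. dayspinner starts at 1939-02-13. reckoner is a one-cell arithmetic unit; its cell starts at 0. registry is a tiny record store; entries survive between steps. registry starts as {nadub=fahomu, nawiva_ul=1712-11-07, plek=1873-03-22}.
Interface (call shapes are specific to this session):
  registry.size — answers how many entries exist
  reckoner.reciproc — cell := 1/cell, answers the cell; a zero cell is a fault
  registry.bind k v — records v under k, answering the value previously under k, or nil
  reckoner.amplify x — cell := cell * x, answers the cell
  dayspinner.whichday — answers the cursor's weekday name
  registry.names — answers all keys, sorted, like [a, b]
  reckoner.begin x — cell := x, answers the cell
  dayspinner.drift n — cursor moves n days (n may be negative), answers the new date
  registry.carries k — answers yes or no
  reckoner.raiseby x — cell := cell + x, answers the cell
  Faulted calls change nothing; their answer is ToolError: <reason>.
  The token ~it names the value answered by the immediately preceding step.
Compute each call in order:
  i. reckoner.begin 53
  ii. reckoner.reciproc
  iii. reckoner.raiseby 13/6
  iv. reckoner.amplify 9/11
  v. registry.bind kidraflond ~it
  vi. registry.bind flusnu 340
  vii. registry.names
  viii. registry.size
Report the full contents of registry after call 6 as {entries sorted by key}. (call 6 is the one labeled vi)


Step: reckoner.begin[x=53]
Result: 53
Step: reckoner.reciproc[]
Result: 1/53
Step: reckoner.raiseby[x=13/6]
Result: 695/318
Step: reckoner.amplify[x=9/11]
Result: 2085/1166
Step: registry.bind[k=kidraflond; v=~it]
Result: nil
Step: registry.bind[k=flusnu; v=340]
Result: nil
Step: registry.names[]
Result: [flusnu, kidraflond, nadub, nawiva_ul, plek]
Step: registry.size[]
Result: 5

Answer: {flusnu=340, kidraflond=2085/1166, nadub=fahomu, nawiva_ul=1712-11-07, plek=1873-03-22}


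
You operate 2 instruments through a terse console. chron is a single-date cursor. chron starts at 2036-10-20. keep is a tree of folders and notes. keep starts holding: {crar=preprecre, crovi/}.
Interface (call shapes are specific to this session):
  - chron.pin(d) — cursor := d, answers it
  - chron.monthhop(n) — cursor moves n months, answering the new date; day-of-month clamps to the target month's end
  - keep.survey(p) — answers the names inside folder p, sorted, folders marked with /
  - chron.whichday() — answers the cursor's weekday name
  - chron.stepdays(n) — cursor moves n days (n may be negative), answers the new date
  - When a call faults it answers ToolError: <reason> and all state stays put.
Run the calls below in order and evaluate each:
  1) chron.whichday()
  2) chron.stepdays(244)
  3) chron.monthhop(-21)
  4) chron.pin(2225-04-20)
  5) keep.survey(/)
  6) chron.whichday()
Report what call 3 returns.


# 1. chron.whichday() ~> Monday
# 2. chron.stepdays(n='244') ~> 2037-06-21
# 3. chron.monthhop(n='-21') ~> 2035-09-21
# 4. chron.pin(d='2225-04-20') ~> 2225-04-20
# 5. keep.survey(p='/') ~> [crar, crovi/]
# 6. chron.whichday() ~> Wednesday

Answer: 2035-09-21


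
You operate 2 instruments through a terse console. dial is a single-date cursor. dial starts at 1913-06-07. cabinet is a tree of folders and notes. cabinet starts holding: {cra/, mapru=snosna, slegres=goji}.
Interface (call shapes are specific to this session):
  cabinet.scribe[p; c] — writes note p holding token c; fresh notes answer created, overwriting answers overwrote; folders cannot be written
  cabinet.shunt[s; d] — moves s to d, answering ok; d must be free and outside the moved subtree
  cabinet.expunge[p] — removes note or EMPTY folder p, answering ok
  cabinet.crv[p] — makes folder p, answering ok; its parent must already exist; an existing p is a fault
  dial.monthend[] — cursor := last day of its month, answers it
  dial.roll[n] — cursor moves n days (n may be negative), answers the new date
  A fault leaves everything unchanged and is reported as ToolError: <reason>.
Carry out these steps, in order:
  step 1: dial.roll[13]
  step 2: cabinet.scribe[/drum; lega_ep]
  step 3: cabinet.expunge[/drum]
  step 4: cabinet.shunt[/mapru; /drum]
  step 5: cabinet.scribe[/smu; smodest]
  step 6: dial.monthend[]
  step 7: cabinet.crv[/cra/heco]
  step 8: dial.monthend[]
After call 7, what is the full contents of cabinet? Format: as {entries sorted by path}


>>> dial.roll 13
[out] 1913-06-20
>>> cabinet.scribe /drum lega_ep
[out] created
>>> cabinet.expunge /drum
[out] ok
>>> cabinet.shunt /mapru /drum
[out] ok
>>> cabinet.scribe /smu smodest
[out] created
>>> dial.monthend
[out] 1913-06-30
>>> cabinet.crv /cra/heco
[out] ok
>>> dial.monthend
[out] 1913-06-30

Answer: {cra/, cra/heco/, drum=snosna, slegres=goji, smu=smodest}


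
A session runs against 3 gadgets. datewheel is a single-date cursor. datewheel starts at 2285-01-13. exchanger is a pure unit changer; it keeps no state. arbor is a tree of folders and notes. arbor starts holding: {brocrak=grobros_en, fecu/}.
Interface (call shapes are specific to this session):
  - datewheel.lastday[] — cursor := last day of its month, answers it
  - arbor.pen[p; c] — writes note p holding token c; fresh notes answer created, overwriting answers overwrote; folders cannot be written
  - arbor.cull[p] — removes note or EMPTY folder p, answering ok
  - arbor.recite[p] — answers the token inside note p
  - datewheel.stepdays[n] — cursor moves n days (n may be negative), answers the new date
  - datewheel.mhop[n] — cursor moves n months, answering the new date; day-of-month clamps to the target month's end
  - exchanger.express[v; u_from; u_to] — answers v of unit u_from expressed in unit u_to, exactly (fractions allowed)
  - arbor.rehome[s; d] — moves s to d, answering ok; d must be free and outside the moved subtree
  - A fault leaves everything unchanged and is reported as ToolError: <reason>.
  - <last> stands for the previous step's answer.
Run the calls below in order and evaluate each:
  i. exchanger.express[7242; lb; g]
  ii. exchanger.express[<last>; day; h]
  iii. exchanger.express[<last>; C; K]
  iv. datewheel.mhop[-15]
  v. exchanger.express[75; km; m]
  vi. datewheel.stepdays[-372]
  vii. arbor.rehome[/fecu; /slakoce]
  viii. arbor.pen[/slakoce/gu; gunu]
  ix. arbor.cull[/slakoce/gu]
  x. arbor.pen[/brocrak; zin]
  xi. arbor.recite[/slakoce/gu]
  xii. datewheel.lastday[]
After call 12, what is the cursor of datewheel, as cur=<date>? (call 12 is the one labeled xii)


Answer: cur=2282-10-31

Derivation:
Next I call exchanger.express with v=7242, u_from=lb, u_to=g, and get 164245797177/50000.
Then exchanger.express with v=<last>, u_from=day, u_to=h, and get 492737391531/6250.
I try exchanger.express with v=<last>, u_from=C, u_to=K, and see 985478197437/12500.
I run datewheel.mhop with n=-15, — result: 2283-10-13.
I invoke exchanger.express with v=75, u_from=km, u_to=m, and get 75000.
I run datewheel.stepdays with n=-372, → 2282-10-06.
I invoke arbor.rehome with s=/fecu, d=/slakoce, and observe ok.
Then arbor.pen with p=/slakoce/gu, c=gunu, giving created.
Then arbor.cull with p=/slakoce/gu, giving ok.
Invoking arbor.pen with p=/brocrak, c=zin, and see overwrote.
I run arbor.recite with p=/slakoce/gu, which returns ToolError: not found.
I use datewheel.lastday(), — result: 2282-10-31.


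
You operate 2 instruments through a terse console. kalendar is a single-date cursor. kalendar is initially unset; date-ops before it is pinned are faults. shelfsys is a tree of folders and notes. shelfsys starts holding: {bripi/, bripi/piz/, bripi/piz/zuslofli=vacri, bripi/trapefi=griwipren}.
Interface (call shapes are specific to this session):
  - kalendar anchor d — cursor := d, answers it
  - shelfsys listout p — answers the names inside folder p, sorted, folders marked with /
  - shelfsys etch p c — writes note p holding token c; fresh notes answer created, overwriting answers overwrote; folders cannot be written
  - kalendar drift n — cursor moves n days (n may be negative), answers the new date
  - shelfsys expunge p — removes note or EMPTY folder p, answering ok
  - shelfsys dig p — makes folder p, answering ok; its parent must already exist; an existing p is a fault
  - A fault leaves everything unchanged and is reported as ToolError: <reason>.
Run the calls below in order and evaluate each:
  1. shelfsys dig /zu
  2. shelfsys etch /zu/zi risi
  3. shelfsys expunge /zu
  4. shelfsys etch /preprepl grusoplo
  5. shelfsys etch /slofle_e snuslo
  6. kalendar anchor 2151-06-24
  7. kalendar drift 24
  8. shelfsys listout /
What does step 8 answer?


// shelfsys dig(p: /zu) ~> ok
// shelfsys etch(p: /zu/zi, c: risi) ~> created
// shelfsys expunge(p: /zu) ~> ToolError: not empty
// shelfsys etch(p: /preprepl, c: grusoplo) ~> created
// shelfsys etch(p: /slofle_e, c: snuslo) ~> created
// kalendar anchor(d: 2151-06-24) ~> 2151-06-24
// kalendar drift(n: 24) ~> 2151-07-18
// shelfsys listout(p: /) ~> [bripi/, preprepl, slofle_e, zu/]

Answer: [bripi/, preprepl, slofle_e, zu/]


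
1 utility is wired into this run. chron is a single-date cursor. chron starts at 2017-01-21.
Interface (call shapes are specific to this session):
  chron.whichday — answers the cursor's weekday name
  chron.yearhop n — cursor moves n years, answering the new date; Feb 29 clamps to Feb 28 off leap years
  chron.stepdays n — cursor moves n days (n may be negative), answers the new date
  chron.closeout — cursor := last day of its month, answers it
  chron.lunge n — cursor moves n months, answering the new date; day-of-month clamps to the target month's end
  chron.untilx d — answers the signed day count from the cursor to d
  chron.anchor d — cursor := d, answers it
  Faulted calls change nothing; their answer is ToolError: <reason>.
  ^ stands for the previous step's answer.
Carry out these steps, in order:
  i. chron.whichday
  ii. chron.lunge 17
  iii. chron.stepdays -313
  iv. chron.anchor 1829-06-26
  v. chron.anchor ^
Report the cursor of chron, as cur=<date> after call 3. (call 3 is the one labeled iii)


// chron.whichday() ~> Saturday
// chron.lunge(17) ~> 2018-06-21
// chron.stepdays(-313) ~> 2017-08-12
// chron.anchor(1829-06-26) ~> 1829-06-26
// chron.anchor(^) ~> 1829-06-26

Answer: cur=2017-08-12


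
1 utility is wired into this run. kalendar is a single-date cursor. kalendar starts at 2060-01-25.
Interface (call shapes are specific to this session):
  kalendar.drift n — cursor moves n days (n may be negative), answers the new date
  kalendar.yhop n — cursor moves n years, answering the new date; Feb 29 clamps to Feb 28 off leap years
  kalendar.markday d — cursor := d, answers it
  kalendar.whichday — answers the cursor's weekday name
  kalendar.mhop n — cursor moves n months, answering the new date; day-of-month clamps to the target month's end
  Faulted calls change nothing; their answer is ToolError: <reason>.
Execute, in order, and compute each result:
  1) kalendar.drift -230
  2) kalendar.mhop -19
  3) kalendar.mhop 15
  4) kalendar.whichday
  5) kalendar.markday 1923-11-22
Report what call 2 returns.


// kalendar.drift(n→-230) : 2059-06-09
// kalendar.mhop(n→-19) : 2057-11-09
// kalendar.mhop(n→15) : 2059-02-09
// kalendar.whichday() : Sunday
// kalendar.markday(d→1923-11-22) : 1923-11-22

Answer: 2057-11-09


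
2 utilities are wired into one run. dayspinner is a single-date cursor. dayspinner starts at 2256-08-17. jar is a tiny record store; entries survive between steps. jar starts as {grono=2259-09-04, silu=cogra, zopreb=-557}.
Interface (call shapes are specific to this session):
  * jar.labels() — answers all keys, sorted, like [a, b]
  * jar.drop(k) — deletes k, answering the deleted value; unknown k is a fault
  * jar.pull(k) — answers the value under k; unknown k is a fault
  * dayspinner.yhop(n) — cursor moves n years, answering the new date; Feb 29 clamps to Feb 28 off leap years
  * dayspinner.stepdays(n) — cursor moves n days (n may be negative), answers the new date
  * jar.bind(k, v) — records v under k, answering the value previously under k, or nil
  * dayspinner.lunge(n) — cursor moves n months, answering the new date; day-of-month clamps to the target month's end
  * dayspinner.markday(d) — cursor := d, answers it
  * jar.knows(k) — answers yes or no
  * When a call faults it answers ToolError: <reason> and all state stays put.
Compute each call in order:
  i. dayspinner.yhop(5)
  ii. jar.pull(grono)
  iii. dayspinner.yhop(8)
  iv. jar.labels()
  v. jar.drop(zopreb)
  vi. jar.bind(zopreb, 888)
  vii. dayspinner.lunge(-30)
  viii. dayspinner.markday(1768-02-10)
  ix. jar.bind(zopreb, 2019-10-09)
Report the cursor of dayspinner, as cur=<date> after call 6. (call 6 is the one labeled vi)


-> yhop(5)
<- 2261-08-17
-> pull(grono)
<- 2259-09-04
-> yhop(8)
<- 2269-08-17
-> labels()
<- [grono, silu, zopreb]
-> drop(zopreb)
<- -557
-> bind(zopreb, 888)
<- nil
-> lunge(-30)
<- 2267-02-17
-> markday(1768-02-10)
<- 1768-02-10
-> bind(zopreb, 2019-10-09)
<- 888

Answer: cur=2269-08-17


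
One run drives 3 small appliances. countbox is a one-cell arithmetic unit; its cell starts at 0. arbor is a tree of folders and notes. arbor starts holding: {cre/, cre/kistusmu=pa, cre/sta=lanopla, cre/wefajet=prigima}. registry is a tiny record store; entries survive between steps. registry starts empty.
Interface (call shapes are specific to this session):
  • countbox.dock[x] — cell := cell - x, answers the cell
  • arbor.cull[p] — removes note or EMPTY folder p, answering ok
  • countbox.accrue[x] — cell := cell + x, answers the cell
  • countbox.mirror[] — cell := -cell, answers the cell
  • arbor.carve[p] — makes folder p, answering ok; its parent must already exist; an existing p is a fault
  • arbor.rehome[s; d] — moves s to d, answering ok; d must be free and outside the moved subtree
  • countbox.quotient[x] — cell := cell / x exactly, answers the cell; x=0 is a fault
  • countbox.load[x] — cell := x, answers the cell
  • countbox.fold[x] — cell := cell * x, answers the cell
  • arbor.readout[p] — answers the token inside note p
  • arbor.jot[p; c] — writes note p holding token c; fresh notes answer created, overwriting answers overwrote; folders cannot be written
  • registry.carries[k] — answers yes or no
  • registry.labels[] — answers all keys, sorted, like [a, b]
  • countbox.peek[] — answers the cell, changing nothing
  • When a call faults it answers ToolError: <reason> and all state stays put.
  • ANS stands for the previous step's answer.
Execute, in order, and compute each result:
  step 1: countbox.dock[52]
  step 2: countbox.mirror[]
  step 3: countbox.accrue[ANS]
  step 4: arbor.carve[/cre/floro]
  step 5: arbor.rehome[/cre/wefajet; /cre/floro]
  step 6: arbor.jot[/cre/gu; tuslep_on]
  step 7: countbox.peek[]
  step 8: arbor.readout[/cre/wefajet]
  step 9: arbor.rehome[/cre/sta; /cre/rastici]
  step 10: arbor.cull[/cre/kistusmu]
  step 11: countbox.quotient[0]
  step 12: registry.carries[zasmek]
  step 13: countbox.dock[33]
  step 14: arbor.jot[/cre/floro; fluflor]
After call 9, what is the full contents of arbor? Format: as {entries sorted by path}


>> countbox.dock(x→52)
<< -52
>> countbox.mirror()
<< 52
>> countbox.accrue(x→ANS)
<< 104
>> arbor.carve(p→/cre/floro)
<< ok
>> arbor.rehome(s→/cre/wefajet, d→/cre/floro)
<< ToolError: exists
>> arbor.jot(p→/cre/gu, c→tuslep_on)
<< created
>> countbox.peek()
<< 104
>> arbor.readout(p→/cre/wefajet)
<< prigima
>> arbor.rehome(s→/cre/sta, d→/cre/rastici)
<< ok
>> arbor.cull(p→/cre/kistusmu)
<< ok
>> countbox.quotient(x→0)
<< ToolError: division by zero
>> registry.carries(k→zasmek)
<< no
>> countbox.dock(x→33)
<< 71
>> arbor.jot(p→/cre/floro, c→fluflor)
<< ToolError: is a directory

Answer: {cre/, cre/floro/, cre/gu=tuslep_on, cre/kistusmu=pa, cre/rastici=lanopla, cre/wefajet=prigima}


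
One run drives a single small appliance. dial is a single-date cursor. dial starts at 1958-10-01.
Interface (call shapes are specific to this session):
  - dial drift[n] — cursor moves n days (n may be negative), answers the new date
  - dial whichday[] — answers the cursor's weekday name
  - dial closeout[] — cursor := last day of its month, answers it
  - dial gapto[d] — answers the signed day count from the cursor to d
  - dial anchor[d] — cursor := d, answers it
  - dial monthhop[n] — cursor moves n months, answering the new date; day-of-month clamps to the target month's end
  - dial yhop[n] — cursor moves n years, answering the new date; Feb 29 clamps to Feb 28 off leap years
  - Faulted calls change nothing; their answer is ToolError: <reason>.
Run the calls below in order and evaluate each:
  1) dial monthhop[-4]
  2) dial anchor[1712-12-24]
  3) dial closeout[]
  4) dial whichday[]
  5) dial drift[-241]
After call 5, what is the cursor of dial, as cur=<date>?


Answer: cur=1712-05-04

Derivation:
[in] dial monthhop n→-4
:: 1958-06-01
[in] dial anchor d→1712-12-24
:: 1712-12-24
[in] dial closeout
:: 1712-12-31
[in] dial whichday
:: Saturday
[in] dial drift n→-241
:: 1712-05-04


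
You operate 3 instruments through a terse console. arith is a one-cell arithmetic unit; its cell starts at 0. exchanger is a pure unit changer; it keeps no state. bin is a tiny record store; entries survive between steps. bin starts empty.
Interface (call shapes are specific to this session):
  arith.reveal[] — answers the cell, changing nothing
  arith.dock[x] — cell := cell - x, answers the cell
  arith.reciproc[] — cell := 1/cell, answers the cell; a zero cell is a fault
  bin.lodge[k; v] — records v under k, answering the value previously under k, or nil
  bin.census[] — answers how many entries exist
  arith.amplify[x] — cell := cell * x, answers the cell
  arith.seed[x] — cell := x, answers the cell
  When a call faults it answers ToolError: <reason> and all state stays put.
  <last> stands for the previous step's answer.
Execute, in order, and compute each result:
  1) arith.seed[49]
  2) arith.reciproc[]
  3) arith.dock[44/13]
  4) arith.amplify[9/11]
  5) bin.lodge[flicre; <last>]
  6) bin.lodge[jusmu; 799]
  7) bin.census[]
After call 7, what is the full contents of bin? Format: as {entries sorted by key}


Answer: {flicre=-19287/7007, jusmu=799}

Derivation:
% arith.seed(49) => 49
% arith.reciproc() => 1/49
% arith.dock(44/13) => -2143/637
% arith.amplify(9/11) => -19287/7007
% bin.lodge(flicre, <last>) => nil
% bin.lodge(jusmu, 799) => nil
% bin.census() => 2


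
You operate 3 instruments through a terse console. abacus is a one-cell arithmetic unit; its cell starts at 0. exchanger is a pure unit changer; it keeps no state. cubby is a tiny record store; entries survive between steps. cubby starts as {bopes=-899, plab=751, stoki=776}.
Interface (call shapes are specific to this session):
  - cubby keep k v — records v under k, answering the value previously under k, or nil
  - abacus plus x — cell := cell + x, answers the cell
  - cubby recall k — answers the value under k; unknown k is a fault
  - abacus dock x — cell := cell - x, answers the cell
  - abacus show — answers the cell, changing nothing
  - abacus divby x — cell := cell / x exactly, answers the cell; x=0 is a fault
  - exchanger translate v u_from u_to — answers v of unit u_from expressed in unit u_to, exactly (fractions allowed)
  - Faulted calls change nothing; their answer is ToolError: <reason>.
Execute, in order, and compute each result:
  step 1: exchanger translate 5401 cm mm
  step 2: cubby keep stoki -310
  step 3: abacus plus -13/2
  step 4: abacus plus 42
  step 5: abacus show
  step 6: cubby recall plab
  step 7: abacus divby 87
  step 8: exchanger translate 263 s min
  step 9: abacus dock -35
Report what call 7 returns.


-> exchanger translate(v='5401', u_from='cm', u_to='mm')
<- 54010
-> cubby keep(k='stoki', v='-310')
<- 776
-> abacus plus(x='-13/2')
<- -13/2
-> abacus plus(x='42')
<- 71/2
-> abacus show()
<- 71/2
-> cubby recall(k='plab')
<- 751
-> abacus divby(x='87')
<- 71/174
-> exchanger translate(v='263', u_from='s', u_to='min')
<- 263/60
-> abacus dock(x='-35')
<- 6161/174

Answer: 71/174


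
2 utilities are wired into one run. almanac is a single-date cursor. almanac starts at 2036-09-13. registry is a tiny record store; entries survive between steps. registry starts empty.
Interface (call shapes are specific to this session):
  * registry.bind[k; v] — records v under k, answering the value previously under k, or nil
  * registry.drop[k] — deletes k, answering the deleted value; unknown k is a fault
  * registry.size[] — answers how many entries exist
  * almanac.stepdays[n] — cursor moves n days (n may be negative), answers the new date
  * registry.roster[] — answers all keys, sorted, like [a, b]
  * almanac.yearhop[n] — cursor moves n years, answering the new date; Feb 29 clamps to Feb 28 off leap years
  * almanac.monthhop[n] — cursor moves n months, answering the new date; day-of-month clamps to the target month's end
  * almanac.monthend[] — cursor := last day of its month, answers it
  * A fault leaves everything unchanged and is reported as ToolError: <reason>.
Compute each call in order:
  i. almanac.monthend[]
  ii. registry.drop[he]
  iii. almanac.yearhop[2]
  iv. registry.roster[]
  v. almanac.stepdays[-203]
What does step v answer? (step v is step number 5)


$ almanac.monthend
= 2036-09-30
$ registry.drop k→he
= ToolError: no such key he
$ almanac.yearhop n→2
= 2038-09-30
$ registry.roster
= []
$ almanac.stepdays n→-203
= 2038-03-11

Answer: 2038-03-11


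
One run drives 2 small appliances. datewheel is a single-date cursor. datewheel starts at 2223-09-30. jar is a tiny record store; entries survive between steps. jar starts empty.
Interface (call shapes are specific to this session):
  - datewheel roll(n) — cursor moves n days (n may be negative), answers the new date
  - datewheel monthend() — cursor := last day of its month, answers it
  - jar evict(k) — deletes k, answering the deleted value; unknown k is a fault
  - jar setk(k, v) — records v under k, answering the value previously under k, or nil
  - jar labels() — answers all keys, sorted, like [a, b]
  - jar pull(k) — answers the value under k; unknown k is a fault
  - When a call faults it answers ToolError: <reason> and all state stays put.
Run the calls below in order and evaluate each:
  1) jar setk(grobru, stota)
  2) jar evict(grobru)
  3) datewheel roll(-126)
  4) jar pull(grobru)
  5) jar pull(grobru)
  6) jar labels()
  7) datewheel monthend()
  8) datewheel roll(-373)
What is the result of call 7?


Answer: 2223-05-31

Derivation:
→ jar setk(k: grobru, v: stota)
← nil
→ jar evict(k: grobru)
← stota
→ datewheel roll(n: -126)
← 2223-05-27
→ jar pull(k: grobru)
← ToolError: no such key grobru
→ jar pull(k: grobru)
← ToolError: no such key grobru
→ jar labels()
← []
→ datewheel monthend()
← 2223-05-31
→ datewheel roll(n: -373)
← 2222-05-23


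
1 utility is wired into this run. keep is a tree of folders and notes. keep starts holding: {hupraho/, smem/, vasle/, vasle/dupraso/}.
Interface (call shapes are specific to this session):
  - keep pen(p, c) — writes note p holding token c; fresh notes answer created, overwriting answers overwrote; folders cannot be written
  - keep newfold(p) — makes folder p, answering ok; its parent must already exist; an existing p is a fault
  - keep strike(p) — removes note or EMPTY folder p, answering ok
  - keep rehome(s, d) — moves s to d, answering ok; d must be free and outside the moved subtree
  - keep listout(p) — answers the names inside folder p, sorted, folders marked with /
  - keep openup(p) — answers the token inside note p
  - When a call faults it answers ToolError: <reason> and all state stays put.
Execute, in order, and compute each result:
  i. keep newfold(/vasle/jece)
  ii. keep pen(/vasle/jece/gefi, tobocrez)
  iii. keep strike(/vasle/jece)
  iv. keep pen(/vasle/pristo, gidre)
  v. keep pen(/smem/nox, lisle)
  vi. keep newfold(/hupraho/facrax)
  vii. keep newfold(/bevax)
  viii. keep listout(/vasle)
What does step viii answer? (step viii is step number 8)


Answer: [dupraso/, jece/, pristo]

Derivation:
CALL keep newfold[/vasle/jece]
RET  ok
CALL keep pen[/vasle/jece/gefi; tobocrez]
RET  created
CALL keep strike[/vasle/jece]
RET  ToolError: not empty
CALL keep pen[/vasle/pristo; gidre]
RET  created
CALL keep pen[/smem/nox; lisle]
RET  created
CALL keep newfold[/hupraho/facrax]
RET  ok
CALL keep newfold[/bevax]
RET  ok
CALL keep listout[/vasle]
RET  [dupraso/, jece/, pristo]


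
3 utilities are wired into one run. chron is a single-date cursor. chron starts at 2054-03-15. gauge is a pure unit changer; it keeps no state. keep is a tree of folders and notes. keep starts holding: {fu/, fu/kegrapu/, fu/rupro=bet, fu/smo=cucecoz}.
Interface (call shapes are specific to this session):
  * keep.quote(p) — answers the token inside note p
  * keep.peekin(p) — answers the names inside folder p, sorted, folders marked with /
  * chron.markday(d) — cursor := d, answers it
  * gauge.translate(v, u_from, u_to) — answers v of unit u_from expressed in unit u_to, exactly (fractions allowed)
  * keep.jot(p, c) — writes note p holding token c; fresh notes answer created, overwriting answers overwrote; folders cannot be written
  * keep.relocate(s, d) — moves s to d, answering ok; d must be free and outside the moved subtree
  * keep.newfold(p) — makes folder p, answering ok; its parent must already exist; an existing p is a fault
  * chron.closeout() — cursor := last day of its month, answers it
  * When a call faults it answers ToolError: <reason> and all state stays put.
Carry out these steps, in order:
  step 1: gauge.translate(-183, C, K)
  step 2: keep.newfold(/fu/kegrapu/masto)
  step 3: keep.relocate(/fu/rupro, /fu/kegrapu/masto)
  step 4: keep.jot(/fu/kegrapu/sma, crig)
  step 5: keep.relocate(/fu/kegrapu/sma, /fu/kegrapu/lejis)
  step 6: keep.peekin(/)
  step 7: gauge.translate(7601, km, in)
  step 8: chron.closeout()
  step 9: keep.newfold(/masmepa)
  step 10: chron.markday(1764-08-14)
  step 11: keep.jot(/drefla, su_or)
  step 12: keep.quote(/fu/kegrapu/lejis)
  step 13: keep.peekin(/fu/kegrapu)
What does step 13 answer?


$ translate v='-183' u_from='C' u_to='K'
[out] 1803/20
$ newfold p='/fu/kegrapu/masto'
[out] ok
$ relocate s='/fu/rupro' d='/fu/kegrapu/masto'
[out] ToolError: exists
$ jot p='/fu/kegrapu/sma' c='crig'
[out] created
$ relocate s='/fu/kegrapu/sma' d='/fu/kegrapu/lejis'
[out] ok
$ peekin p='/'
[out] [fu/]
$ translate v='7601' u_from='km' u_to='in'
[out] 38005000000/127
$ closeout
[out] 2054-03-31
$ newfold p='/masmepa'
[out] ok
$ markday d='1764-08-14'
[out] 1764-08-14
$ jot p='/drefla' c='su_or'
[out] created
$ quote p='/fu/kegrapu/lejis'
[out] crig
$ peekin p='/fu/kegrapu'
[out] [lejis, masto/]

Answer: [lejis, masto/]


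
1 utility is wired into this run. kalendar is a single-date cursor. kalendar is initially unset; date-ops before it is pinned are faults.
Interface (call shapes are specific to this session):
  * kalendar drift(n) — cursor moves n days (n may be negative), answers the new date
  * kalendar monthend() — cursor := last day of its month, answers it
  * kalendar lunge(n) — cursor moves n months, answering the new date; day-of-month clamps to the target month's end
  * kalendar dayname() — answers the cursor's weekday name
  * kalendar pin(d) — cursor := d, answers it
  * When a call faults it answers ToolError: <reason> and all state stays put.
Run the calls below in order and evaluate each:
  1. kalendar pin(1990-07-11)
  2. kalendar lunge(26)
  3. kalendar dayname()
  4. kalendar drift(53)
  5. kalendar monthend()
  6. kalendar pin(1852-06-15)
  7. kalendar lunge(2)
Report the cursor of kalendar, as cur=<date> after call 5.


==> kalendar pin(d→1990-07-11)
<== 1990-07-11
==> kalendar lunge(n→26)
<== 1992-09-11
==> kalendar dayname()
<== Friday
==> kalendar drift(n→53)
<== 1992-11-03
==> kalendar monthend()
<== 1992-11-30
==> kalendar pin(d→1852-06-15)
<== 1852-06-15
==> kalendar lunge(n→2)
<== 1852-08-15

Answer: cur=1992-11-30
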